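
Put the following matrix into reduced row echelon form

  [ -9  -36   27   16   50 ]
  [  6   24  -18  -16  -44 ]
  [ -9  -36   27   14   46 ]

r1 := -1/9·r1
r2 := r2 − 6·r1
r3 := r3 + 9·r1
r2 := -3/16·r2
r3 := r3 + 2·r2
r1 := r1 + 16/9·r2

[[1, 4, -3, 0, -2], [0, 0, 0, 1, 2], [0, 0, 0, 0, 0]]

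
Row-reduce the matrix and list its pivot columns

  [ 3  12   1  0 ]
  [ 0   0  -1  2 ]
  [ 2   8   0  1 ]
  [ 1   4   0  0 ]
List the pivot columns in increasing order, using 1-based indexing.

R1 ← 1/3·R1
  [ 1  4  1/3  0 ]
  [ 0  0   -1  2 ]
  [ 2  8    0  1 ]
  [ 1  4    0  0 ]
R3 ← R3 − 2·R1
  [ 1  4   1/3  0 ]
  [ 0  0    -1  2 ]
  [ 0  0  -2/3  1 ]
  [ 1  4     0  0 ]
R4 ← R4 − R1
  [ 1  4   1/3  0 ]
  [ 0  0    -1  2 ]
  [ 0  0  -2/3  1 ]
  [ 0  0  -1/3  0 ]
R2 ← -1·R2
  [ 1  4   1/3   0 ]
  [ 0  0     1  -2 ]
  [ 0  0  -2/3   1 ]
  [ 0  0  -1/3   0 ]
R3 ← R3 + 2/3·R2
  [ 1  4   1/3     0 ]
  [ 0  0     1    -2 ]
  [ 0  0     0  -1/3 ]
  [ 0  0  -1/3     0 ]
R4 ← R4 + 1/3·R2
  [ 1  4  1/3     0 ]
  [ 0  0    1    -2 ]
  [ 0  0    0  -1/3 ]
  [ 0  0    0  -2/3 ]
R3 ← -3·R3
  [ 1  4  1/3     0 ]
  [ 0  0    1    -2 ]
  [ 0  0    0     1 ]
  [ 0  0    0  -2/3 ]
R4 ← R4 + 2/3·R3
  [ 1  4  1/3   0 ]
  [ 0  0    1  -2 ]
  [ 0  0    0   1 ]
  [ 0  0    0   0 ]
R2 ← R2 + 2·R3
  [ 1  4  1/3  0 ]
  [ 0  0    1  0 ]
  [ 0  0    0  1 ]
  [ 0  0    0  0 ]
R1 ← R1 − 1/3·R2
  [ 1  4  0  0 ]
  [ 0  0  1  0 ]
  [ 0  0  0  1 ]
  [ 0  0  0  0 ]
Pivot columns are the columns containing a leading 1.

1, 3, 4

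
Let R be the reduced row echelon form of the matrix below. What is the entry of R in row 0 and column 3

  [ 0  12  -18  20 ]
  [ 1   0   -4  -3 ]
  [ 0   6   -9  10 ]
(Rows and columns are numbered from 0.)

Swap ρ1 and ρ2.
Multiply ρ2 by 1/12.
Subtract 6 times ρ2 from ρ3.

-3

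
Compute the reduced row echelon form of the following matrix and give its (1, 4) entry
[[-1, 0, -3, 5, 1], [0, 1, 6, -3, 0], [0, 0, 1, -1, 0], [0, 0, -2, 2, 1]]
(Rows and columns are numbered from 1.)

-2

Multiply r1 by -1.
  [ 1  0   3  -5  -1 ]
  [ 0  1   6  -3   0 ]
  [ 0  0   1  -1   0 ]
  [ 0  0  -2   2   1 ]
Add 2 times r3 to r4.
  [ 1  0  3  -5  -1 ]
  [ 0  1  6  -3   0 ]
  [ 0  0  1  -1   0 ]
  [ 0  0  0   0   1 ]
Add r4 to r1.
  [ 1  0  3  -5  0 ]
  [ 0  1  6  -3  0 ]
  [ 0  0  1  -1  0 ]
  [ 0  0  0   0  1 ]
Subtract 6 times r3 from r2.
  [ 1  0  3  -5  0 ]
  [ 0  1  0   3  0 ]
  [ 0  0  1  -1  0 ]
  [ 0  0  0   0  1 ]
Subtract 3 times r3 from r1.
  [ 1  0  0  -2  0 ]
  [ 0  1  0   3  0 ]
  [ 0  0  1  -1  0 ]
  [ 0  0  0   0  1 ]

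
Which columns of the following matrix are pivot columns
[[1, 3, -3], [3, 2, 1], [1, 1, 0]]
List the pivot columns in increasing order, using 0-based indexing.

0, 1, 2

Subtract 3 times R1 from R2.
  [ 1   3  -3 ]
  [ 0  -7  10 ]
  [ 1   1   0 ]
Subtract R1 from R3.
  [ 1   3  -3 ]
  [ 0  -7  10 ]
  [ 0  -2   3 ]
Multiply R2 by -1/7.
  [ 1   3     -3 ]
  [ 0   1  -10/7 ]
  [ 0  -2      3 ]
Add 2 times R2 to R3.
  [ 1  3     -3 ]
  [ 0  1  -10/7 ]
  [ 0  0    1/7 ]
Multiply R3 by 7.
  [ 1  3     -3 ]
  [ 0  1  -10/7 ]
  [ 0  0      1 ]
Add 10/7 times R3 to R2.
  [ 1  3  -3 ]
  [ 0  1   0 ]
  [ 0  0   1 ]
Add 3 times R3 to R1.
  [ 1  3  0 ]
  [ 0  1  0 ]
  [ 0  0  1 ]
Subtract 3 times R2 from R1.
  [ 1  0  0 ]
  [ 0  1  0 ]
  [ 0  0  1 ]
Pivot columns are the columns containing a leading 1.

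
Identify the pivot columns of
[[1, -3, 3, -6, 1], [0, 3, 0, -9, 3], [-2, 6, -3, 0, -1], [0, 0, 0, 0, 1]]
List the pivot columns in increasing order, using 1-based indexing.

Add 2 times r1 to r3.
Multiply r2 by 1/3.
Multiply r3 by 1/3.
Subtract 1/3 times r4 from r3.
Subtract r4 from r2.
Subtract r4 from r1.
Subtract 3 times r3 from r1.
Add 3 times r2 to r1.
Pivot columns are the columns containing a leading 1.

1, 2, 3, 5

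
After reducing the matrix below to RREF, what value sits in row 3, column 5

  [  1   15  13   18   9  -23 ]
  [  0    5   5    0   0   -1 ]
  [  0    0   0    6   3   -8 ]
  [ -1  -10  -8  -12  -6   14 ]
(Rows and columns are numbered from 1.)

1/2

Add r1 to r4.
  [ 1  15  13  18  9  -23 ]
  [ 0   5   5   0  0   -1 ]
  [ 0   0   0   6  3   -8 ]
  [ 0   5   5   6  3   -9 ]
Multiply r2 by 1/5.
  [ 1  15  13  18  9   -23 ]
  [ 0   1   1   0  0  -1/5 ]
  [ 0   0   0   6  3    -8 ]
  [ 0   5   5   6  3    -9 ]
Subtract 5 times r2 from r4.
  [ 1  15  13  18  9   -23 ]
  [ 0   1   1   0  0  -1/5 ]
  [ 0   0   0   6  3    -8 ]
  [ 0   0   0   6  3    -8 ]
Multiply r3 by 1/6.
  [ 1  15  13  18    9   -23 ]
  [ 0   1   1   0    0  -1/5 ]
  [ 0   0   0   1  1/2  -4/3 ]
  [ 0   0   0   6    3    -8 ]
Subtract 6 times r3 from r4.
  [ 1  15  13  18    9   -23 ]
  [ 0   1   1   0    0  -1/5 ]
  [ 0   0   0   1  1/2  -4/3 ]
  [ 0   0   0   0    0     0 ]
Subtract 18 times r3 from r1.
  [ 1  15  13  0    0     1 ]
  [ 0   1   1  0    0  -1/5 ]
  [ 0   0   0  1  1/2  -4/3 ]
  [ 0   0   0  0    0     0 ]
Subtract 15 times r2 from r1.
  [ 1  0  -2  0    0     4 ]
  [ 0  1   1  0    0  -1/5 ]
  [ 0  0   0  1  1/2  -4/3 ]
  [ 0  0   0  0    0     0 ]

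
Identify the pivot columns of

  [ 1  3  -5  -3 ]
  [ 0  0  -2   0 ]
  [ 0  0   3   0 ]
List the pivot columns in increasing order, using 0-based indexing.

Multiply R2 by -1/2.
  [ 1  3  -5  -3 ]
  [ 0  0   1   0 ]
  [ 0  0   3   0 ]
Subtract 3 times R2 from R3.
  [ 1  3  -5  -3 ]
  [ 0  0   1   0 ]
  [ 0  0   0   0 ]
Add 5 times R2 to R1.
  [ 1  3  0  -3 ]
  [ 0  0  1   0 ]
  [ 0  0  0   0 ]
Pivot columns are the columns containing a leading 1.

0, 2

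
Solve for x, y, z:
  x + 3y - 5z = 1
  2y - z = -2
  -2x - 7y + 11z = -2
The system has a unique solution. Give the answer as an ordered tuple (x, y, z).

(-3, -2, -2)

Form the augmented matrix and row-reduce:
  [  1   3  -5  |   1 ]
  [  0   2  -1  |  -2 ]
  [ -2  -7  11  |  -2 ]
Add 2 times r1 to r3.
  [ 1   3  -5  |   1 ]
  [ 0   2  -1  |  -2 ]
  [ 0  -1   1  |   0 ]
Multiply r2 by 1/2.
  [ 1   3    -5  |   1 ]
  [ 0   1  -1/2  |  -1 ]
  [ 0  -1     1  |   0 ]
Add r2 to r3.
  [ 1  3    -5  |   1 ]
  [ 0  1  -1/2  |  -1 ]
  [ 0  0   1/2  |  -1 ]
Multiply r3 by 2.
  [ 1  3    -5  |   1 ]
  [ 0  1  -1/2  |  -1 ]
  [ 0  0     1  |  -2 ]
Add 1/2 times r3 to r2.
  [ 1  3  -5  |   1 ]
  [ 0  1   0  |  -2 ]
  [ 0  0   1  |  -2 ]
Add 5 times r3 to r1.
  [ 1  3  0  |  -9 ]
  [ 0  1  0  |  -2 ]
  [ 0  0  1  |  -2 ]
Subtract 3 times r2 from r1.
  [ 1  0  0  |  -3 ]
  [ 0  1  0  |  -2 ]
  [ 0  0  1  |  -2 ]
Reading off the last column: x = -3, y = -2, z = -2.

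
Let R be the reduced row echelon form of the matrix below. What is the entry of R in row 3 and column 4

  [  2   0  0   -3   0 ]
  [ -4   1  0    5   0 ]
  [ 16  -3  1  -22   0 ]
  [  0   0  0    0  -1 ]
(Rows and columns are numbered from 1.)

-1

R1 -> 1/2·R1
R2 -> R2 + 4·R1
R3 -> R3 − 16·R1
R3 -> R3 + 3·R2
R4 -> -1·R4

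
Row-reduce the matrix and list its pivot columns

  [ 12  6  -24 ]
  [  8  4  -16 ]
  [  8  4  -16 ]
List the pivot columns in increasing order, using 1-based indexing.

1

R1 := 1/12·R1
  [ 1  1/2   -2 ]
  [ 8    4  -16 ]
  [ 8    4  -16 ]
R2 := R2 − 8·R1
  [ 1  1/2   -2 ]
  [ 0    0    0 ]
  [ 8    4  -16 ]
R3 := R3 − 8·R1
  [ 1  1/2  -2 ]
  [ 0    0   0 ]
  [ 0    0   0 ]
Pivot columns are the columns containing a leading 1.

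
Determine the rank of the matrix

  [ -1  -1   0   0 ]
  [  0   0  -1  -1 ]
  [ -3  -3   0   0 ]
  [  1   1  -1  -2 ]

r1 -> -1·r1
  [  1   1   0   0 ]
  [  0   0  -1  -1 ]
  [ -3  -3   0   0 ]
  [  1   1  -1  -2 ]
r3 -> r3 + 3·r1
  [ 1  1   0   0 ]
  [ 0  0  -1  -1 ]
  [ 0  0   0   0 ]
  [ 1  1  -1  -2 ]
r4 -> r4 − r1
  [ 1  1   0   0 ]
  [ 0  0  -1  -1 ]
  [ 0  0   0   0 ]
  [ 0  0  -1  -2 ]
r2 -> -1·r2
  [ 1  1   0   0 ]
  [ 0  0   1   1 ]
  [ 0  0   0   0 ]
  [ 0  0  -1  -2 ]
r4 -> r4 + r2
  [ 1  1  0   0 ]
  [ 0  0  1   1 ]
  [ 0  0  0   0 ]
  [ 0  0  0  -1 ]
r3 <-> r4
  [ 1  1  0   0 ]
  [ 0  0  1   1 ]
  [ 0  0  0  -1 ]
  [ 0  0  0   0 ]
r3 -> -1·r3
  [ 1  1  0  0 ]
  [ 0  0  1  1 ]
  [ 0  0  0  1 ]
  [ 0  0  0  0 ]
r2 -> r2 − r3
  [ 1  1  0  0 ]
  [ 0  0  1  0 ]
  [ 0  0  0  1 ]
  [ 0  0  0  0 ]
The reduced form has 3 nonzero rows.

rank = 3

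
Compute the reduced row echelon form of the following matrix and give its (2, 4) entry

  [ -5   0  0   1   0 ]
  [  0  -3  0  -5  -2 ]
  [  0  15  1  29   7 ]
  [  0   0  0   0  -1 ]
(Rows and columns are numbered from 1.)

5/3

R1 ← -1/5·R1
R2 ← -1/3·R2
R3 ← R3 − 15·R2
R4 ← -1·R4
R3 ← R3 + 3·R4
R2 ← R2 − 2/3·R4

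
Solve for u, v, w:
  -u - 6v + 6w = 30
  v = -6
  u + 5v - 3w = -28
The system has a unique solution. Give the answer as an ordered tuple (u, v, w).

Form the augmented matrix and row-reduce:
  [ -1  -6   6  |   30 ]
  [  0   1   0  |   -6 ]
  [  1   5  -3  |  -28 ]
ρ1 -> -1·ρ1
  [ 1  6  -6  |  -30 ]
  [ 0  1   0  |   -6 ]
  [ 1  5  -3  |  -28 ]
ρ3 -> ρ3 − ρ1
  [ 1   6  -6  |  -30 ]
  [ 0   1   0  |   -6 ]
  [ 0  -1   3  |    2 ]
ρ3 -> ρ3 + ρ2
  [ 1  6  -6  |  -30 ]
  [ 0  1   0  |   -6 ]
  [ 0  0   3  |   -4 ]
ρ3 -> 1/3·ρ3
  [ 1  6  -6  |   -30 ]
  [ 0  1   0  |    -6 ]
  [ 0  0   1  |  -4/3 ]
ρ1 -> ρ1 + 6·ρ3
  [ 1  6  0  |   -38 ]
  [ 0  1  0  |    -6 ]
  [ 0  0  1  |  -4/3 ]
ρ1 -> ρ1 − 6·ρ2
  [ 1  0  0  |    -2 ]
  [ 0  1  0  |    -6 ]
  [ 0  0  1  |  -4/3 ]
Reading off the last column: u = -2, v = -6, w = -4/3.

(-2, -6, -4/3)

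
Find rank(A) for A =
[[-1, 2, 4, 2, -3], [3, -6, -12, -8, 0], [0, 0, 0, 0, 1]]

ρ1 -> -1·ρ1
  [ 1  -2   -4  -2  3 ]
  [ 3  -6  -12  -8  0 ]
  [ 0   0    0   0  1 ]
ρ2 -> ρ2 − 3·ρ1
  [ 1  -2  -4  -2   3 ]
  [ 0   0   0  -2  -9 ]
  [ 0   0   0   0   1 ]
ρ2 -> -1/2·ρ2
  [ 1  -2  -4  -2    3 ]
  [ 0   0   0   1  9/2 ]
  [ 0   0   0   0    1 ]
ρ2 -> ρ2 − 9/2·ρ3
  [ 1  -2  -4  -2  3 ]
  [ 0   0   0   1  0 ]
  [ 0   0   0   0  1 ]
ρ1 -> ρ1 − 3·ρ3
  [ 1  -2  -4  -2  0 ]
  [ 0   0   0   1  0 ]
  [ 0   0   0   0  1 ]
ρ1 -> ρ1 + 2·ρ2
  [ 1  -2  -4  0  0 ]
  [ 0   0   0  1  0 ]
  [ 0   0   0  0  1 ]
The reduced form has 3 nonzero rows.

rank = 3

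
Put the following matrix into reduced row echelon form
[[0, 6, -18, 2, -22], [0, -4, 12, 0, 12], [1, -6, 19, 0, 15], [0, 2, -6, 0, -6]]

R1 <-> R3
  [ 1  -6   19  0   15 ]
  [ 0  -4   12  0   12 ]
  [ 0   6  -18  2  -22 ]
  [ 0   2   -6  0   -6 ]
R2 := -1/4·R2
  [ 1  -6   19  0   15 ]
  [ 0   1   -3  0   -3 ]
  [ 0   6  -18  2  -22 ]
  [ 0   2   -6  0   -6 ]
R3 := R3 − 6·R2
  [ 1  -6  19  0  15 ]
  [ 0   1  -3  0  -3 ]
  [ 0   0   0  2  -4 ]
  [ 0   2  -6  0  -6 ]
R4 := R4 − 2·R2
  [ 1  -6  19  0  15 ]
  [ 0   1  -3  0  -3 ]
  [ 0   0   0  2  -4 ]
  [ 0   0   0  0   0 ]
R3 := 1/2·R3
  [ 1  -6  19  0  15 ]
  [ 0   1  -3  0  -3 ]
  [ 0   0   0  1  -2 ]
  [ 0   0   0  0   0 ]
R1 := R1 + 6·R2
  [ 1  0   1  0  -3 ]
  [ 0  1  -3  0  -3 ]
  [ 0  0   0  1  -2 ]
  [ 0  0   0  0   0 ]

[[1, 0, 1, 0, -3], [0, 1, -3, 0, -3], [0, 0, 0, 1, -2], [0, 0, 0, 0, 0]]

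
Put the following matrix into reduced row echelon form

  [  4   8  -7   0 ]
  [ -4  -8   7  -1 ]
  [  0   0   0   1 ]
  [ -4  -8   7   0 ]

[[1, 2, -7/4, 0], [0, 0, 0, 1], [0, 0, 0, 0], [0, 0, 0, 0]]

R1 := 1/4·R1
  [  1   2  -7/4   0 ]
  [ -4  -8     7  -1 ]
  [  0   0     0   1 ]
  [ -4  -8     7   0 ]
R2 := R2 + 4·R1
  [  1   2  -7/4   0 ]
  [  0   0     0  -1 ]
  [  0   0     0   1 ]
  [ -4  -8     7   0 ]
R4 := R4 + 4·R1
  [ 1  2  -7/4   0 ]
  [ 0  0     0  -1 ]
  [ 0  0     0   1 ]
  [ 0  0     0   0 ]
R2 := -1·R2
  [ 1  2  -7/4  0 ]
  [ 0  0     0  1 ]
  [ 0  0     0  1 ]
  [ 0  0     0  0 ]
R3 := R3 − R2
  [ 1  2  -7/4  0 ]
  [ 0  0     0  1 ]
  [ 0  0     0  0 ]
  [ 0  0     0  0 ]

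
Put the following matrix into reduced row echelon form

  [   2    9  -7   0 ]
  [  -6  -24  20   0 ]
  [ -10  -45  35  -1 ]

R1 ← 1/2·R1
  [   1  9/2  -7/2   0 ]
  [  -6  -24    20   0 ]
  [ -10  -45    35  -1 ]
R2 ← R2 + 6·R1
  [   1  9/2  -7/2   0 ]
  [   0    3    -1   0 ]
  [ -10  -45    35  -1 ]
R3 ← R3 + 10·R1
  [ 1  9/2  -7/2   0 ]
  [ 0    3    -1   0 ]
  [ 0    0     0  -1 ]
R2 ← 1/3·R2
  [ 1  9/2  -7/2   0 ]
  [ 0    1  -1/3   0 ]
  [ 0    0     0  -1 ]
R3 ← -1·R3
  [ 1  9/2  -7/2  0 ]
  [ 0    1  -1/3  0 ]
  [ 0    0     0  1 ]
R1 ← R1 − 9/2·R2
  [ 1  0    -2  0 ]
  [ 0  1  -1/3  0 ]
  [ 0  0     0  1 ]

[[1, 0, -2, 0], [0, 1, -1/3, 0], [0, 0, 0, 1]]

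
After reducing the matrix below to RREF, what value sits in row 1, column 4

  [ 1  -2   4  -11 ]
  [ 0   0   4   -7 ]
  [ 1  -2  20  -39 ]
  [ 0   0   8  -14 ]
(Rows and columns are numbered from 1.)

Subtract R1 from R3.
  [ 1  -2   4  -11 ]
  [ 0   0   4   -7 ]
  [ 0   0  16  -28 ]
  [ 0   0   8  -14 ]
Multiply R2 by 1/4.
  [ 1  -2   4   -11 ]
  [ 0   0   1  -7/4 ]
  [ 0   0  16   -28 ]
  [ 0   0   8   -14 ]
Subtract 16 times R2 from R3.
  [ 1  -2  4   -11 ]
  [ 0   0  1  -7/4 ]
  [ 0   0  0     0 ]
  [ 0   0  8   -14 ]
Subtract 8 times R2 from R4.
  [ 1  -2  4   -11 ]
  [ 0   0  1  -7/4 ]
  [ 0   0  0     0 ]
  [ 0   0  0     0 ]
Subtract 4 times R2 from R1.
  [ 1  -2  0    -4 ]
  [ 0   0  1  -7/4 ]
  [ 0   0  0     0 ]
  [ 0   0  0     0 ]

-4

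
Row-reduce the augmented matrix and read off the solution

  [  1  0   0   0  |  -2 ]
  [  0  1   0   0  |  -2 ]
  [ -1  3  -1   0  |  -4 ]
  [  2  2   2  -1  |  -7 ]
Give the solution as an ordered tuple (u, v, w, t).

(-2, -2, 0, -1)

R3 -> R3 + R1
  [ 1  0   0   0  |  -2 ]
  [ 0  1   0   0  |  -2 ]
  [ 0  3  -1   0  |  -6 ]
  [ 2  2   2  -1  |  -7 ]
R4 -> R4 − 2·R1
  [ 1  0   0   0  |  -2 ]
  [ 0  1   0   0  |  -2 ]
  [ 0  3  -1   0  |  -6 ]
  [ 0  2   2  -1  |  -3 ]
R3 -> R3 − 3·R2
  [ 1  0   0   0  |  -2 ]
  [ 0  1   0   0  |  -2 ]
  [ 0  0  -1   0  |   0 ]
  [ 0  2   2  -1  |  -3 ]
R4 -> R4 − 2·R2
  [ 1  0   0   0  |  -2 ]
  [ 0  1   0   0  |  -2 ]
  [ 0  0  -1   0  |   0 ]
  [ 0  0   2  -1  |   1 ]
R3 -> -1·R3
  [ 1  0  0   0  |  -2 ]
  [ 0  1  0   0  |  -2 ]
  [ 0  0  1   0  |   0 ]
  [ 0  0  2  -1  |   1 ]
R4 -> R4 − 2·R3
  [ 1  0  0   0  |  -2 ]
  [ 0  1  0   0  |  -2 ]
  [ 0  0  1   0  |   0 ]
  [ 0  0  0  -1  |   1 ]
R4 -> -1·R4
  [ 1  0  0  0  |  -2 ]
  [ 0  1  0  0  |  -2 ]
  [ 0  0  1  0  |   0 ]
  [ 0  0  0  1  |  -1 ]
Reading off the last column: u = -2, v = -2, w = 0, t = -1.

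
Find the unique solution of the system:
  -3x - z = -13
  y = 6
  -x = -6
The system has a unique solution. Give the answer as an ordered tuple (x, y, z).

(6, 6, -5)

Form the augmented matrix and row-reduce:
  [ -3  0  -1  |  -13 ]
  [  0  1   0  |    6 ]
  [ -1  0   0  |   -6 ]
Multiply R1 by -1/3.
Add R1 to R3.
Multiply R3 by 3.
Subtract 1/3 times R3 from R1.
Reading off the last column: x = 6, y = 6, z = -5.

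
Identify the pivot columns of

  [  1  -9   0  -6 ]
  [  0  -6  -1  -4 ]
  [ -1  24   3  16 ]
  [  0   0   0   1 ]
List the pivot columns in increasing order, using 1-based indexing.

r3 := r3 + r1
r2 := -1/6·r2
r3 := r3 − 15·r2
r3 := 2·r3
r2 := r2 − 2/3·r4
r1 := r1 + 6·r4
r2 := r2 − 1/6·r3
r1 := r1 + 9·r2
Pivot columns are the columns containing a leading 1.

1, 2, 3, 4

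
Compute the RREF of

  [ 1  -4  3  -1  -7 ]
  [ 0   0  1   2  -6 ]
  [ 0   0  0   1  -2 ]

[[1, -4, 0, 0, -3], [0, 0, 1, 0, -2], [0, 0, 0, 1, -2]]

R2 -> R2 − 2·R3
  [ 1  -4  3  -1  -7 ]
  [ 0   0  1   0  -2 ]
  [ 0   0  0   1  -2 ]
R1 -> R1 + R3
  [ 1  -4  3  0  -9 ]
  [ 0   0  1  0  -2 ]
  [ 0   0  0  1  -2 ]
R1 -> R1 − 3·R2
  [ 1  -4  0  0  -3 ]
  [ 0   0  1  0  -2 ]
  [ 0   0  0  1  -2 ]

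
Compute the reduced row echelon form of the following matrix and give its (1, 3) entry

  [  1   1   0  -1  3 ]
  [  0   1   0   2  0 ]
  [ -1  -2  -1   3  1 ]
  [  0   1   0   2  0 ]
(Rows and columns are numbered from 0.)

R3 ← R3 + R1
  [ 1   1   0  -1  3 ]
  [ 0   1   0   2  0 ]
  [ 0  -1  -1   2  4 ]
  [ 0   1   0   2  0 ]
R3 ← R3 + R2
  [ 1  1   0  -1  3 ]
  [ 0  1   0   2  0 ]
  [ 0  0  -1   4  4 ]
  [ 0  1   0   2  0 ]
R4 ← R4 − R2
  [ 1  1   0  -1  3 ]
  [ 0  1   0   2  0 ]
  [ 0  0  -1   4  4 ]
  [ 0  0   0   0  0 ]
R3 ← -1·R3
  [ 1  1  0  -1   3 ]
  [ 0  1  0   2   0 ]
  [ 0  0  1  -4  -4 ]
  [ 0  0  0   0   0 ]
R1 ← R1 − R2
  [ 1  0  0  -3   3 ]
  [ 0  1  0   2   0 ]
  [ 0  0  1  -4  -4 ]
  [ 0  0  0   0   0 ]

2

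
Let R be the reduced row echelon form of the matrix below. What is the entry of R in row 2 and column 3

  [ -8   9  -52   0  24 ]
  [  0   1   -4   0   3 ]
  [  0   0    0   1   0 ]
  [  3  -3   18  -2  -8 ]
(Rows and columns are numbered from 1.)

r1 ← -1/8·r1
r4 ← r4 − 3·r1
r4 ← r4 − 3/8·r2
r4 ← r4 + 2·r3
r4 ← -8·r4
r2 ← r2 − 3·r4
r1 ← r1 + 3·r4
r1 ← r1 + 9/8·r2

-4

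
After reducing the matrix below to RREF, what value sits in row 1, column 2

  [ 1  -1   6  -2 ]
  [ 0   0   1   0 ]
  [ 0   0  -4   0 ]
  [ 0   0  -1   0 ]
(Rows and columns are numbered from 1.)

-1

Add 4 times R2 to R3.
  [ 1  -1   6  -2 ]
  [ 0   0   1   0 ]
  [ 0   0   0   0 ]
  [ 0   0  -1   0 ]
Add R2 to R4.
  [ 1  -1  6  -2 ]
  [ 0   0  1   0 ]
  [ 0   0  0   0 ]
  [ 0   0  0   0 ]
Subtract 6 times R2 from R1.
  [ 1  -1  0  -2 ]
  [ 0   0  1   0 ]
  [ 0   0  0   0 ]
  [ 0   0  0   0 ]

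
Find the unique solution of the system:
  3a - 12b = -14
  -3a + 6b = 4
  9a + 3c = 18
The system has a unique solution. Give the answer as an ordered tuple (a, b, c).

(2, 5/3, 0)

Form the augmented matrix and row-reduce:
  [  3  -12  0  |  -14 ]
  [ -3    6  0  |    4 ]
  [  9    0  3  |   18 ]
R1 := 1/3·R1
  [  1  -4  0  |  -14/3 ]
  [ -3   6  0  |      4 ]
  [  9   0  3  |     18 ]
R2 := R2 + 3·R1
  [ 1  -4  0  |  -14/3 ]
  [ 0  -6  0  |    -10 ]
  [ 9   0  3  |     18 ]
R3 := R3 − 9·R1
  [ 1  -4  0  |  -14/3 ]
  [ 0  -6  0  |    -10 ]
  [ 0  36  3  |     60 ]
R2 := -1/6·R2
  [ 1  -4  0  |  -14/3 ]
  [ 0   1  0  |    5/3 ]
  [ 0  36  3  |     60 ]
R3 := R3 − 36·R2
  [ 1  -4  0  |  -14/3 ]
  [ 0   1  0  |    5/3 ]
  [ 0   0  3  |      0 ]
R3 := 1/3·R3
  [ 1  -4  0  |  -14/3 ]
  [ 0   1  0  |    5/3 ]
  [ 0   0  1  |      0 ]
R1 := R1 + 4·R2
  [ 1  0  0  |    2 ]
  [ 0  1  0  |  5/3 ]
  [ 0  0  1  |    0 ]
Reading off the last column: a = 2, b = 5/3, c = 0.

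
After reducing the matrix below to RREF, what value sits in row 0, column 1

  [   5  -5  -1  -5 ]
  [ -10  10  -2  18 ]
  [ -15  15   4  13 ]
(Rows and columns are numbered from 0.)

-1

r1 -> 1/5·r1
r2 -> r2 + 10·r1
r3 -> r3 + 15·r1
r2 -> -1/4·r2
r3 -> r3 − r2
r1 -> r1 + 1/5·r2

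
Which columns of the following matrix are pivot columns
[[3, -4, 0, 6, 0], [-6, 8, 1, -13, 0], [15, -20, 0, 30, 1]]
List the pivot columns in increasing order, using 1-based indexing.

Multiply ρ1 by 1/3.
Add 6 times ρ1 to ρ2.
Subtract 15 times ρ1 from ρ3.
Pivot columns are the columns containing a leading 1.

1, 3, 5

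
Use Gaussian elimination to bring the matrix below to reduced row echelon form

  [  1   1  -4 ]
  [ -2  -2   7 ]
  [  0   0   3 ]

r2 → r2 + 2·r1
  [ 1  1  -4 ]
  [ 0  0  -1 ]
  [ 0  0   3 ]
r2 → -1·r2
  [ 1  1  -4 ]
  [ 0  0   1 ]
  [ 0  0   3 ]
r3 → r3 − 3·r2
  [ 1  1  -4 ]
  [ 0  0   1 ]
  [ 0  0   0 ]
r1 → r1 + 4·r2
  [ 1  1  0 ]
  [ 0  0  1 ]
  [ 0  0  0 ]

[[1, 1, 0], [0, 0, 1], [0, 0, 0]]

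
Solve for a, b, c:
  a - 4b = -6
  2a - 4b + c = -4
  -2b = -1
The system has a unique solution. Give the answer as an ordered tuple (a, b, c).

(-4, 1/2, 6)

Form the augmented matrix and row-reduce:
  [ 1  -4  0  |  -6 ]
  [ 2  -4  1  |  -4 ]
  [ 0  -2  0  |  -1 ]
Subtract 2 times R1 from R2.
  [ 1  -4  0  |  -6 ]
  [ 0   4  1  |   8 ]
  [ 0  -2  0  |  -1 ]
Multiply R2 by 1/4.
  [ 1  -4    0  |  -6 ]
  [ 0   1  1/4  |   2 ]
  [ 0  -2    0  |  -1 ]
Add 2 times R2 to R3.
  [ 1  -4    0  |  -6 ]
  [ 0   1  1/4  |   2 ]
  [ 0   0  1/2  |   3 ]
Multiply R3 by 2.
  [ 1  -4    0  |  -6 ]
  [ 0   1  1/4  |   2 ]
  [ 0   0    1  |   6 ]
Subtract 1/4 times R3 from R2.
  [ 1  -4  0  |   -6 ]
  [ 0   1  0  |  1/2 ]
  [ 0   0  1  |    6 ]
Add 4 times R2 to R1.
  [ 1  0  0  |   -4 ]
  [ 0  1  0  |  1/2 ]
  [ 0  0  1  |    6 ]
Reading off the last column: a = -4, b = 1/2, c = 6.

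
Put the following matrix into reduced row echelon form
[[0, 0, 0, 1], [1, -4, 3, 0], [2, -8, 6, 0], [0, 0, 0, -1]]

[[1, -4, 3, 0], [0, 0, 0, 1], [0, 0, 0, 0], [0, 0, 0, 0]]

r1 ↔ r2
r3 := r3 − 2·r1
r4 := r4 + r2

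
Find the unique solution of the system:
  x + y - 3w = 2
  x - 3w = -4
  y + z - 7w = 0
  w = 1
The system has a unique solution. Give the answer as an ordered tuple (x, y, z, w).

Form the augmented matrix and row-reduce:
  [ 1  1  0  -3  |   2 ]
  [ 1  0  0  -3  |  -4 ]
  [ 0  1  1  -7  |   0 ]
  [ 0  0  0   1  |   1 ]
ρ2 := ρ2 − ρ1
  [ 1   1  0  -3  |   2 ]
  [ 0  -1  0   0  |  -6 ]
  [ 0   1  1  -7  |   0 ]
  [ 0   0  0   1  |   1 ]
ρ2 := -1·ρ2
  [ 1  1  0  -3  |  2 ]
  [ 0  1  0   0  |  6 ]
  [ 0  1  1  -7  |  0 ]
  [ 0  0  0   1  |  1 ]
ρ3 := ρ3 − ρ2
  [ 1  1  0  -3  |   2 ]
  [ 0  1  0   0  |   6 ]
  [ 0  0  1  -7  |  -6 ]
  [ 0  0  0   1  |   1 ]
ρ3 := ρ3 + 7·ρ4
  [ 1  1  0  -3  |  2 ]
  [ 0  1  0   0  |  6 ]
  [ 0  0  1   0  |  1 ]
  [ 0  0  0   1  |  1 ]
ρ1 := ρ1 + 3·ρ4
  [ 1  1  0  0  |  5 ]
  [ 0  1  0  0  |  6 ]
  [ 0  0  1  0  |  1 ]
  [ 0  0  0  1  |  1 ]
ρ1 := ρ1 − ρ2
  [ 1  0  0  0  |  -1 ]
  [ 0  1  0  0  |   6 ]
  [ 0  0  1  0  |   1 ]
  [ 0  0  0  1  |   1 ]
Reading off the last column: x = -1, y = 6, z = 1, w = 1.

(-1, 6, 1, 1)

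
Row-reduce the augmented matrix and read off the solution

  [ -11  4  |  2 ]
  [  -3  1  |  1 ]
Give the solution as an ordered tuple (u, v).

(-2, -5)

ρ1 → -1/11·ρ1
  [  1  -4/11  |  -2/11 ]
  [ -3      1  |      1 ]
ρ2 → ρ2 + 3·ρ1
  [ 1  -4/11  |  -2/11 ]
  [ 0  -1/11  |   5/11 ]
ρ2 → -11·ρ2
  [ 1  -4/11  |  -2/11 ]
  [ 0      1  |     -5 ]
ρ1 → ρ1 + 4/11·ρ2
  [ 1  0  |  -2 ]
  [ 0  1  |  -5 ]
Reading off the last column: u = -2, v = -5.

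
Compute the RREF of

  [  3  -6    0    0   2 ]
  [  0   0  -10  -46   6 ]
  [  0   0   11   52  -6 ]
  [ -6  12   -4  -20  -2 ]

[[1, -2, 0, 0, 0], [0, 0, 1, 0, 0], [0, 0, 0, 1, 0], [0, 0, 0, 0, 1]]

Multiply ρ1 by 1/3.
  [  1  -2    0    0  2/3 ]
  [  0   0  -10  -46    6 ]
  [  0   0   11   52   -6 ]
  [ -6  12   -4  -20   -2 ]
Add 6 times ρ1 to ρ4.
  [ 1  -2    0    0  2/3 ]
  [ 0   0  -10  -46    6 ]
  [ 0   0   11   52   -6 ]
  [ 0   0   -4  -20    2 ]
Multiply ρ2 by -1/10.
  [ 1  -2   0     0   2/3 ]
  [ 0   0   1  23/5  -3/5 ]
  [ 0   0  11    52    -6 ]
  [ 0   0  -4   -20     2 ]
Subtract 11 times ρ2 from ρ3.
  [ 1  -2   0     0   2/3 ]
  [ 0   0   1  23/5  -3/5 ]
  [ 0   0   0   7/5   3/5 ]
  [ 0   0  -4   -20     2 ]
Add 4 times ρ2 to ρ4.
  [ 1  -2  0     0   2/3 ]
  [ 0   0  1  23/5  -3/5 ]
  [ 0   0  0   7/5   3/5 ]
  [ 0   0  0  -8/5  -2/5 ]
Multiply ρ3 by 5/7.
  [ 1  -2  0     0   2/3 ]
  [ 0   0  1  23/5  -3/5 ]
  [ 0   0  0     1   3/7 ]
  [ 0   0  0  -8/5  -2/5 ]
Add 8/5 times ρ3 to ρ4.
  [ 1  -2  0     0   2/3 ]
  [ 0   0  1  23/5  -3/5 ]
  [ 0   0  0     1   3/7 ]
  [ 0   0  0     0   2/7 ]
Multiply ρ4 by 7/2.
  [ 1  -2  0     0   2/3 ]
  [ 0   0  1  23/5  -3/5 ]
  [ 0   0  0     1   3/7 ]
  [ 0   0  0     0     1 ]
Subtract 3/7 times ρ4 from ρ3.
  [ 1  -2  0     0   2/3 ]
  [ 0   0  1  23/5  -3/5 ]
  [ 0   0  0     1     0 ]
  [ 0   0  0     0     1 ]
Add 3/5 times ρ4 to ρ2.
  [ 1  -2  0     0  2/3 ]
  [ 0   0  1  23/5    0 ]
  [ 0   0  0     1    0 ]
  [ 0   0  0     0    1 ]
Subtract 2/3 times ρ4 from ρ1.
  [ 1  -2  0     0  0 ]
  [ 0   0  1  23/5  0 ]
  [ 0   0  0     1  0 ]
  [ 0   0  0     0  1 ]
Subtract 23/5 times ρ3 from ρ2.
  [ 1  -2  0  0  0 ]
  [ 0   0  1  0  0 ]
  [ 0   0  0  1  0 ]
  [ 0   0  0  0  1 ]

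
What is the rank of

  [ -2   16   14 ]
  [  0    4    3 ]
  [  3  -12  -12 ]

rank = 2

Multiply ρ1 by -1/2.
Subtract 3 times ρ1 from ρ3.
Multiply ρ2 by 1/4.
Subtract 12 times ρ2 from ρ3.
Add 8 times ρ2 to ρ1.
The reduced form has 2 nonzero rows.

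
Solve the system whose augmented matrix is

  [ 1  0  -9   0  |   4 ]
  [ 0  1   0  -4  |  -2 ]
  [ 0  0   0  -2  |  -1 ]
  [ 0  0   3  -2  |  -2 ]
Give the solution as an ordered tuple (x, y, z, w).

R3 <-> R4
  [ 1  0  -9   0  |   4 ]
  [ 0  1   0  -4  |  -2 ]
  [ 0  0   3  -2  |  -2 ]
  [ 0  0   0  -2  |  -1 ]
R3 → 1/3·R3
  [ 1  0  -9     0  |     4 ]
  [ 0  1   0    -4  |    -2 ]
  [ 0  0   1  -2/3  |  -2/3 ]
  [ 0  0   0    -2  |    -1 ]
R4 → -1/2·R4
  [ 1  0  -9     0  |     4 ]
  [ 0  1   0    -4  |    -2 ]
  [ 0  0   1  -2/3  |  -2/3 ]
  [ 0  0   0     1  |   1/2 ]
R3 → R3 + 2/3·R4
  [ 1  0  -9   0  |     4 ]
  [ 0  1   0  -4  |    -2 ]
  [ 0  0   1   0  |  -1/3 ]
  [ 0  0   0   1  |   1/2 ]
R2 → R2 + 4·R4
  [ 1  0  -9  0  |     4 ]
  [ 0  1   0  0  |     0 ]
  [ 0  0   1  0  |  -1/3 ]
  [ 0  0   0  1  |   1/2 ]
R1 → R1 + 9·R3
  [ 1  0  0  0  |     1 ]
  [ 0  1  0  0  |     0 ]
  [ 0  0  1  0  |  -1/3 ]
  [ 0  0  0  1  |   1/2 ]
Reading off the last column: x = 1, y = 0, z = -1/3, w = 1/2.

(1, 0, -1/3, 1/2)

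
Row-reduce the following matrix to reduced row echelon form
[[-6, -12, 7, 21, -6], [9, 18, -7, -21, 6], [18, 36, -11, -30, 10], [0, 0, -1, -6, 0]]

Multiply r1 by -1/6.
  [  1   2  -7/6  -7/2   1 ]
  [  9  18    -7   -21   6 ]
  [ 18  36   -11   -30  10 ]
  [  0   0    -1    -6   0 ]
Subtract 9 times r1 from r2.
  [  1   2  -7/6  -7/2   1 ]
  [  0   0   7/2  21/2  -3 ]
  [ 18  36   -11   -30  10 ]
  [  0   0    -1    -6   0 ]
Subtract 18 times r1 from r3.
  [ 1  2  -7/6  -7/2   1 ]
  [ 0  0   7/2  21/2  -3 ]
  [ 0  0    10    33  -8 ]
  [ 0  0    -1    -6   0 ]
Multiply r2 by 2/7.
  [ 1  2  -7/6  -7/2     1 ]
  [ 0  0     1     3  -6/7 ]
  [ 0  0    10    33    -8 ]
  [ 0  0    -1    -6     0 ]
Subtract 10 times r2 from r3.
  [ 1  2  -7/6  -7/2     1 ]
  [ 0  0     1     3  -6/7 ]
  [ 0  0     0     3   4/7 ]
  [ 0  0    -1    -6     0 ]
Add r2 to r4.
  [ 1  2  -7/6  -7/2     1 ]
  [ 0  0     1     3  -6/7 ]
  [ 0  0     0     3   4/7 ]
  [ 0  0     0    -3  -6/7 ]
Multiply r3 by 1/3.
  [ 1  2  -7/6  -7/2     1 ]
  [ 0  0     1     3  -6/7 ]
  [ 0  0     0     1  4/21 ]
  [ 0  0     0    -3  -6/7 ]
Add 3 times r3 to r4.
  [ 1  2  -7/6  -7/2     1 ]
  [ 0  0     1     3  -6/7 ]
  [ 0  0     0     1  4/21 ]
  [ 0  0     0     0  -2/7 ]
Multiply r4 by -7/2.
  [ 1  2  -7/6  -7/2     1 ]
  [ 0  0     1     3  -6/7 ]
  [ 0  0     0     1  4/21 ]
  [ 0  0     0     0     1 ]
Subtract 4/21 times r4 from r3.
  [ 1  2  -7/6  -7/2     1 ]
  [ 0  0     1     3  -6/7 ]
  [ 0  0     0     1     0 ]
  [ 0  0     0     0     1 ]
Add 6/7 times r4 to r2.
  [ 1  2  -7/6  -7/2  1 ]
  [ 0  0     1     3  0 ]
  [ 0  0     0     1  0 ]
  [ 0  0     0     0  1 ]
Subtract r4 from r1.
  [ 1  2  -7/6  -7/2  0 ]
  [ 0  0     1     3  0 ]
  [ 0  0     0     1  0 ]
  [ 0  0     0     0  1 ]
Subtract 3 times r3 from r2.
  [ 1  2  -7/6  -7/2  0 ]
  [ 0  0     1     0  0 ]
  [ 0  0     0     1  0 ]
  [ 0  0     0     0  1 ]
Add 7/2 times r3 to r1.
  [ 1  2  -7/6  0  0 ]
  [ 0  0     1  0  0 ]
  [ 0  0     0  1  0 ]
  [ 0  0     0  0  1 ]
Add 7/6 times r2 to r1.
  [ 1  2  0  0  0 ]
  [ 0  0  1  0  0 ]
  [ 0  0  0  1  0 ]
  [ 0  0  0  0  1 ]

[[1, 2, 0, 0, 0], [0, 0, 1, 0, 0], [0, 0, 0, 1, 0], [0, 0, 0, 0, 1]]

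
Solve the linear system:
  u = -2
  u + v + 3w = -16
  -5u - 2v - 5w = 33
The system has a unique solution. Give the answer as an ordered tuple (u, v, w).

Form the augmented matrix and row-reduce:
  [  1   0   0  |   -2 ]
  [  1   1   3  |  -16 ]
  [ -5  -2  -5  |   33 ]
R2 → R2 − R1
R3 → R3 + 5·R1
R3 → R3 + 2·R2
R2 → R2 − 3·R3
Reading off the last column: u = -2, v = 1, w = -5.

(-2, 1, -5)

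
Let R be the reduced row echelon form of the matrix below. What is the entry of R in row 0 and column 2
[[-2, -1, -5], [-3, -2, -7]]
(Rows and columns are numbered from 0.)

3

ρ1 -> -1/2·ρ1
  [  1  1/2  5/2 ]
  [ -3   -2   -7 ]
ρ2 -> ρ2 + 3·ρ1
  [ 1   1/2  5/2 ]
  [ 0  -1/2  1/2 ]
ρ2 -> -2·ρ2
  [ 1  1/2  5/2 ]
  [ 0    1   -1 ]
ρ1 -> ρ1 − 1/2·ρ2
  [ 1  0   3 ]
  [ 0  1  -1 ]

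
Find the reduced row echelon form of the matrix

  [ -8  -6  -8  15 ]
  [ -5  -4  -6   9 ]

r1 ← -1/8·r1
r2 ← r2 + 5·r1
r2 ← -4·r2
r1 ← r1 − 3/4·r2

[[1, 0, -2, -3], [0, 1, 4, 3/2]]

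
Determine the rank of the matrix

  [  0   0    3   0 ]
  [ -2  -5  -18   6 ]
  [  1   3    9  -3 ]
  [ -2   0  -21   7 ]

R1 <=> R2
  [ -2  -5  -18   6 ]
  [  0   0    3   0 ]
  [  1   3    9  -3 ]
  [ -2   0  -21   7 ]
R1 := -1/2·R1
  [  1  5/2    9  -3 ]
  [  0    0    3   0 ]
  [  1    3    9  -3 ]
  [ -2    0  -21   7 ]
R3 := R3 − R1
  [  1  5/2    9  -3 ]
  [  0    0    3   0 ]
  [  0  1/2    0   0 ]
  [ -2    0  -21   7 ]
R4 := R4 + 2·R1
  [ 1  5/2   9  -3 ]
  [ 0    0   3   0 ]
  [ 0  1/2   0   0 ]
  [ 0    5  -3   1 ]
R2 <=> R3
  [ 1  5/2   9  -3 ]
  [ 0  1/2   0   0 ]
  [ 0    0   3   0 ]
  [ 0    5  -3   1 ]
R2 := 2·R2
  [ 1  5/2   9  -3 ]
  [ 0    1   0   0 ]
  [ 0    0   3   0 ]
  [ 0    5  -3   1 ]
R4 := R4 − 5·R2
  [ 1  5/2   9  -3 ]
  [ 0    1   0   0 ]
  [ 0    0   3   0 ]
  [ 0    0  -3   1 ]
R3 := 1/3·R3
  [ 1  5/2   9  -3 ]
  [ 0    1   0   0 ]
  [ 0    0   1   0 ]
  [ 0    0  -3   1 ]
R4 := R4 + 3·R3
  [ 1  5/2  9  -3 ]
  [ 0    1  0   0 ]
  [ 0    0  1   0 ]
  [ 0    0  0   1 ]
R1 := R1 + 3·R4
  [ 1  5/2  9  0 ]
  [ 0    1  0  0 ]
  [ 0    0  1  0 ]
  [ 0    0  0  1 ]
R1 := R1 − 9·R3
  [ 1  5/2  0  0 ]
  [ 0    1  0  0 ]
  [ 0    0  1  0 ]
  [ 0    0  0  1 ]
R1 := R1 − 5/2·R2
  [ 1  0  0  0 ]
  [ 0  1  0  0 ]
  [ 0  0  1  0 ]
  [ 0  0  0  1 ]
The reduced form has 4 nonzero rows.

rank = 4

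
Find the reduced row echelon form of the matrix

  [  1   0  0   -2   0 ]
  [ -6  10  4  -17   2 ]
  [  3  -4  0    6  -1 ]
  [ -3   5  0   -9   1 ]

[[1, 0, 0, -2, 0], [0, 1, 0, -3, 0], [0, 0, 1, 1/4, 0], [0, 0, 0, 0, 1]]

R2 := R2 + 6·R1
  [  1   0  0   -2   0 ]
  [  0  10  4  -29   2 ]
  [  3  -4  0    6  -1 ]
  [ -3   5  0   -9   1 ]
R3 := R3 − 3·R1
  [  1   0  0   -2   0 ]
  [  0  10  4  -29   2 ]
  [  0  -4  0   12  -1 ]
  [ -3   5  0   -9   1 ]
R4 := R4 + 3·R1
  [ 1   0  0   -2   0 ]
  [ 0  10  4  -29   2 ]
  [ 0  -4  0   12  -1 ]
  [ 0   5  0  -15   1 ]
R2 := 1/10·R2
  [ 1   0    0      -2    0 ]
  [ 0   1  2/5  -29/10  1/5 ]
  [ 0  -4    0      12   -1 ]
  [ 0   5    0     -15    1 ]
R3 := R3 + 4·R2
  [ 1  0    0      -2     0 ]
  [ 0  1  2/5  -29/10   1/5 ]
  [ 0  0  8/5     2/5  -1/5 ]
  [ 0  5    0     -15     1 ]
R4 := R4 − 5·R2
  [ 1  0    0      -2     0 ]
  [ 0  1  2/5  -29/10   1/5 ]
  [ 0  0  8/5     2/5  -1/5 ]
  [ 0  0   -2    -1/2     0 ]
R3 := 5/8·R3
  [ 1  0    0      -2     0 ]
  [ 0  1  2/5  -29/10   1/5 ]
  [ 0  0    1     1/4  -1/8 ]
  [ 0  0   -2    -1/2     0 ]
R4 := R4 + 2·R3
  [ 1  0    0      -2     0 ]
  [ 0  1  2/5  -29/10   1/5 ]
  [ 0  0    1     1/4  -1/8 ]
  [ 0  0    0       0  -1/4 ]
R4 := -4·R4
  [ 1  0    0      -2     0 ]
  [ 0  1  2/5  -29/10   1/5 ]
  [ 0  0    1     1/4  -1/8 ]
  [ 0  0    0       0     1 ]
R3 := R3 + 1/8·R4
  [ 1  0    0      -2    0 ]
  [ 0  1  2/5  -29/10  1/5 ]
  [ 0  0    1     1/4    0 ]
  [ 0  0    0       0    1 ]
R2 := R2 − 1/5·R4
  [ 1  0    0      -2  0 ]
  [ 0  1  2/5  -29/10  0 ]
  [ 0  0    1     1/4  0 ]
  [ 0  0    0       0  1 ]
R2 := R2 − 2/5·R3
  [ 1  0  0   -2  0 ]
  [ 0  1  0   -3  0 ]
  [ 0  0  1  1/4  0 ]
  [ 0  0  0    0  1 ]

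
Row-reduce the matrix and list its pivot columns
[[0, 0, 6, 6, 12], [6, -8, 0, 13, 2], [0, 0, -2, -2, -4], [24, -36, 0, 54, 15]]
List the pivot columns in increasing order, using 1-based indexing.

r1 ↔ r2
  [  6   -8   0  13   2 ]
  [  0    0   6   6  12 ]
  [  0    0  -2  -2  -4 ]
  [ 24  -36   0  54  15 ]
r1 -> 1/6·r1
  [  1  -4/3   0  13/6  1/3 ]
  [  0     0   6     6   12 ]
  [  0     0  -2    -2   -4 ]
  [ 24   -36   0    54   15 ]
r4 -> r4 − 24·r1
  [ 1  -4/3   0  13/6  1/3 ]
  [ 0     0   6     6   12 ]
  [ 0     0  -2    -2   -4 ]
  [ 0    -4   0     2    7 ]
r2 ↔ r4
  [ 1  -4/3   0  13/6  1/3 ]
  [ 0    -4   0     2    7 ]
  [ 0     0  -2    -2   -4 ]
  [ 0     0   6     6   12 ]
r2 -> -1/4·r2
  [ 1  -4/3   0  13/6   1/3 ]
  [ 0     1   0  -1/2  -7/4 ]
  [ 0     0  -2    -2    -4 ]
  [ 0     0   6     6    12 ]
r3 -> -1/2·r3
  [ 1  -4/3  0  13/6   1/3 ]
  [ 0     1  0  -1/2  -7/4 ]
  [ 0     0  1     1     2 ]
  [ 0     0  6     6    12 ]
r4 -> r4 − 6·r3
  [ 1  -4/3  0  13/6   1/3 ]
  [ 0     1  0  -1/2  -7/4 ]
  [ 0     0  1     1     2 ]
  [ 0     0  0     0     0 ]
r1 -> r1 + 4/3·r2
  [ 1  0  0   3/2    -2 ]
  [ 0  1  0  -1/2  -7/4 ]
  [ 0  0  1     1     2 ]
  [ 0  0  0     0     0 ]
Pivot columns are the columns containing a leading 1.

1, 2, 3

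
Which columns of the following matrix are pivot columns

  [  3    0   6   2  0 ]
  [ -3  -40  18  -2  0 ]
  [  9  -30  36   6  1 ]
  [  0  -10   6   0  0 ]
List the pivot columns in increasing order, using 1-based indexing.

1, 2, 5

ρ1 := 1/3·ρ1
  [  1    0   2  2/3  0 ]
  [ -3  -40  18   -2  0 ]
  [  9  -30  36    6  1 ]
  [  0  -10   6    0  0 ]
ρ2 := ρ2 + 3·ρ1
  [ 1    0   2  2/3  0 ]
  [ 0  -40  24    0  0 ]
  [ 9  -30  36    6  1 ]
  [ 0  -10   6    0  0 ]
ρ3 := ρ3 − 9·ρ1
  [ 1    0   2  2/3  0 ]
  [ 0  -40  24    0  0 ]
  [ 0  -30  18    0  1 ]
  [ 0  -10   6    0  0 ]
ρ2 := -1/40·ρ2
  [ 1    0     2  2/3  0 ]
  [ 0    1  -3/5    0  0 ]
  [ 0  -30    18    0  1 ]
  [ 0  -10     6    0  0 ]
ρ3 := ρ3 + 30·ρ2
  [ 1    0     2  2/3  0 ]
  [ 0    1  -3/5    0  0 ]
  [ 0    0     0    0  1 ]
  [ 0  -10     6    0  0 ]
ρ4 := ρ4 + 10·ρ2
  [ 1  0     2  2/3  0 ]
  [ 0  1  -3/5    0  0 ]
  [ 0  0     0    0  1 ]
  [ 0  0     0    0  0 ]
Pivot columns are the columns containing a leading 1.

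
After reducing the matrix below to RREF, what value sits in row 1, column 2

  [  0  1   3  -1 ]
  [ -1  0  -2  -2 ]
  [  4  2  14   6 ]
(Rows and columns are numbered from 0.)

3

Swap R1 and R2.
  [ -1  0  -2  -2 ]
  [  0  1   3  -1 ]
  [  4  2  14   6 ]
Multiply R1 by -1.
  [ 1  0   2   2 ]
  [ 0  1   3  -1 ]
  [ 4  2  14   6 ]
Subtract 4 times R1 from R3.
  [ 1  0  2   2 ]
  [ 0  1  3  -1 ]
  [ 0  2  6  -2 ]
Subtract 2 times R2 from R3.
  [ 1  0  2   2 ]
  [ 0  1  3  -1 ]
  [ 0  0  0   0 ]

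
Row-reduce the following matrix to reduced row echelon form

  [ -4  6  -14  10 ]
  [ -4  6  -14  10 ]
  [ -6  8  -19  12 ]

[[1, 0, 1/2, 2], [0, 1, -2, 3], [0, 0, 0, 0]]

r1 := -1/4·r1
  [  1  -3/2  7/2  -5/2 ]
  [ -4     6  -14    10 ]
  [ -6     8  -19    12 ]
r2 := r2 + 4·r1
  [  1  -3/2  7/2  -5/2 ]
  [  0     0    0     0 ]
  [ -6     8  -19    12 ]
r3 := r3 + 6·r1
  [ 1  -3/2  7/2  -5/2 ]
  [ 0     0    0     0 ]
  [ 0    -1    2    -3 ]
r2 <=> r3
  [ 1  -3/2  7/2  -5/2 ]
  [ 0    -1    2    -3 ]
  [ 0     0    0     0 ]
r2 := -1·r2
  [ 1  -3/2  7/2  -5/2 ]
  [ 0     1   -2     3 ]
  [ 0     0    0     0 ]
r1 := r1 + 3/2·r2
  [ 1  0  1/2  2 ]
  [ 0  1   -2  3 ]
  [ 0  0    0  0 ]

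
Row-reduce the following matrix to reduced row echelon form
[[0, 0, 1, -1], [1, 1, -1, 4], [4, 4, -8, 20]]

R1 <=> R2
  [ 1  1  -1   4 ]
  [ 0  0   1  -1 ]
  [ 4  4  -8  20 ]
R3 := R3 − 4·R1
  [ 1  1  -1   4 ]
  [ 0  0   1  -1 ]
  [ 0  0  -4   4 ]
R3 := R3 + 4·R2
  [ 1  1  -1   4 ]
  [ 0  0   1  -1 ]
  [ 0  0   0   0 ]
R1 := R1 + R2
  [ 1  1  0   3 ]
  [ 0  0  1  -1 ]
  [ 0  0  0   0 ]

[[1, 1, 0, 3], [0, 0, 1, -1], [0, 0, 0, 0]]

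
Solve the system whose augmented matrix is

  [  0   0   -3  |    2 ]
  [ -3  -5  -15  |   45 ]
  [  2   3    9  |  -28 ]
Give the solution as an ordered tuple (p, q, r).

R1 <=> R2
  [ -3  -5  -15  |   45 ]
  [  0   0   -3  |    2 ]
  [  2   3    9  |  -28 ]
R1 := -1/3·R1
  [ 1  5/3   5  |  -15 ]
  [ 0    0  -3  |    2 ]
  [ 2    3   9  |  -28 ]
R3 := R3 − 2·R1
  [ 1   5/3   5  |  -15 ]
  [ 0     0  -3  |    2 ]
  [ 0  -1/3  -1  |    2 ]
R2 <=> R3
  [ 1   5/3   5  |  -15 ]
  [ 0  -1/3  -1  |    2 ]
  [ 0     0  -3  |    2 ]
R2 := -3·R2
  [ 1  5/3   5  |  -15 ]
  [ 0    1   3  |   -6 ]
  [ 0    0  -3  |    2 ]
R3 := -1/3·R3
  [ 1  5/3  5  |   -15 ]
  [ 0    1  3  |    -6 ]
  [ 0    0  1  |  -2/3 ]
R2 := R2 − 3·R3
  [ 1  5/3  5  |   -15 ]
  [ 0    1  0  |    -4 ]
  [ 0    0  1  |  -2/3 ]
R1 := R1 − 5·R3
  [ 1  5/3  0  |  -35/3 ]
  [ 0    1  0  |     -4 ]
  [ 0    0  1  |   -2/3 ]
R1 := R1 − 5/3·R2
  [ 1  0  0  |    -5 ]
  [ 0  1  0  |    -4 ]
  [ 0  0  1  |  -2/3 ]
Reading off the last column: p = -5, q = -4, r = -2/3.

(-5, -4, -2/3)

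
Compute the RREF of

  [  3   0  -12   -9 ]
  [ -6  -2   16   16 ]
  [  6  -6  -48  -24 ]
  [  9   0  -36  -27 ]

ρ1 ← 1/3·ρ1
ρ2 ← ρ2 + 6·ρ1
ρ3 ← ρ3 − 6·ρ1
ρ4 ← ρ4 − 9·ρ1
ρ2 ← -1/2·ρ2
ρ3 ← ρ3 + 6·ρ2

[[1, 0, -4, -3], [0, 1, 4, 1], [0, 0, 0, 0], [0, 0, 0, 0]]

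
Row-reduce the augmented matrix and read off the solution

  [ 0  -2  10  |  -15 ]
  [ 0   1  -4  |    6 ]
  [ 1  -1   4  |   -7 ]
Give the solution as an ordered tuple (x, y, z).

(-1, 0, -3/2)

R1 <-> R3
  [ 1  -1   4  |   -7 ]
  [ 0   1  -4  |    6 ]
  [ 0  -2  10  |  -15 ]
R3 → R3 + 2·R2
  [ 1  -1   4  |  -7 ]
  [ 0   1  -4  |   6 ]
  [ 0   0   2  |  -3 ]
R3 → 1/2·R3
  [ 1  -1   4  |    -7 ]
  [ 0   1  -4  |     6 ]
  [ 0   0   1  |  -3/2 ]
R2 → R2 + 4·R3
  [ 1  -1  4  |    -7 ]
  [ 0   1  0  |     0 ]
  [ 0   0  1  |  -3/2 ]
R1 → R1 − 4·R3
  [ 1  -1  0  |    -1 ]
  [ 0   1  0  |     0 ]
  [ 0   0  1  |  -3/2 ]
R1 → R1 + R2
  [ 1  0  0  |    -1 ]
  [ 0  1  0  |     0 ]
  [ 0  0  1  |  -3/2 ]
Reading off the last column: x = -1, y = 0, z = -3/2.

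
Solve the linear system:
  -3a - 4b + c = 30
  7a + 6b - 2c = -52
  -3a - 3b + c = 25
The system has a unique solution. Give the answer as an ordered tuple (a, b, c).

(-2, -5, 4)

Form the augmented matrix and row-reduce:
  [ -3  -4   1  |   30 ]
  [  7   6  -2  |  -52 ]
  [ -3  -3   1  |   25 ]
R1 := -1/3·R1
  [  1  4/3  -1/3  |  -10 ]
  [  7    6    -2  |  -52 ]
  [ -3   -3     1  |   25 ]
R2 := R2 − 7·R1
  [  1    4/3  -1/3  |  -10 ]
  [  0  -10/3   1/3  |   18 ]
  [ -3     -3     1  |   25 ]
R3 := R3 + 3·R1
  [ 1    4/3  -1/3  |  -10 ]
  [ 0  -10/3   1/3  |   18 ]
  [ 0      1     0  |   -5 ]
R2 := -3/10·R2
  [ 1  4/3   -1/3  |    -10 ]
  [ 0    1  -1/10  |  -27/5 ]
  [ 0    1      0  |     -5 ]
R3 := R3 − R2
  [ 1  4/3   -1/3  |    -10 ]
  [ 0    1  -1/10  |  -27/5 ]
  [ 0    0   1/10  |    2/5 ]
R3 := 10·R3
  [ 1  4/3   -1/3  |    -10 ]
  [ 0    1  -1/10  |  -27/5 ]
  [ 0    0      1  |      4 ]
R2 := R2 + 1/10·R3
  [ 1  4/3  -1/3  |  -10 ]
  [ 0    1     0  |   -5 ]
  [ 0    0     1  |    4 ]
R1 := R1 + 1/3·R3
  [ 1  4/3  0  |  -26/3 ]
  [ 0    1  0  |     -5 ]
  [ 0    0  1  |      4 ]
R1 := R1 − 4/3·R2
  [ 1  0  0  |  -2 ]
  [ 0  1  0  |  -5 ]
  [ 0  0  1  |   4 ]
Reading off the last column: a = -2, b = -5, c = 4.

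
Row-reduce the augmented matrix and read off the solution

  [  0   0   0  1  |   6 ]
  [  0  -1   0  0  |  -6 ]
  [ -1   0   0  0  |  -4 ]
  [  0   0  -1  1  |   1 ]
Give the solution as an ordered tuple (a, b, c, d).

r1 <-> r3
  [ -1   0   0  0  |  -4 ]
  [  0  -1   0  0  |  -6 ]
  [  0   0   0  1  |   6 ]
  [  0   0  -1  1  |   1 ]
r1 ← -1·r1
  [ 1   0   0  0  |   4 ]
  [ 0  -1   0  0  |  -6 ]
  [ 0   0   0  1  |   6 ]
  [ 0   0  -1  1  |   1 ]
r2 ← -1·r2
  [ 1  0   0  0  |  4 ]
  [ 0  1   0  0  |  6 ]
  [ 0  0   0  1  |  6 ]
  [ 0  0  -1  1  |  1 ]
r3 <-> r4
  [ 1  0   0  0  |  4 ]
  [ 0  1   0  0  |  6 ]
  [ 0  0  -1  1  |  1 ]
  [ 0  0   0  1  |  6 ]
r3 ← -1·r3
  [ 1  0  0   0  |   4 ]
  [ 0  1  0   0  |   6 ]
  [ 0  0  1  -1  |  -1 ]
  [ 0  0  0   1  |   6 ]
r3 ← r3 + r4
  [ 1  0  0  0  |  4 ]
  [ 0  1  0  0  |  6 ]
  [ 0  0  1  0  |  5 ]
  [ 0  0  0  1  |  6 ]
Reading off the last column: a = 4, b = 6, c = 5, d = 6.

(4, 6, 5, 6)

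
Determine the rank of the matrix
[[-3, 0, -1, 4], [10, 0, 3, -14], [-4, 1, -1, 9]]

rank = 3

r1 -> -1/3·r1
r2 -> r2 − 10·r1
r3 -> r3 + 4·r1
r2 <-> r3
r3 -> -3·r3
r2 -> r2 − 1/3·r3
r1 -> r1 − 1/3·r3
The reduced form has 3 nonzero rows.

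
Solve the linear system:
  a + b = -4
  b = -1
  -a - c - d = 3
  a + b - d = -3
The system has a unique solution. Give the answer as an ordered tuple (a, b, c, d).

(-3, -1, 1, -1)

Form the augmented matrix and row-reduce:
  [  1  1   0   0  |  -4 ]
  [  0  1   0   0  |  -1 ]
  [ -1  0  -1  -1  |   3 ]
  [  1  1   0  -1  |  -3 ]
ρ3 → ρ3 + ρ1
  [ 1  1   0   0  |  -4 ]
  [ 0  1   0   0  |  -1 ]
  [ 0  1  -1  -1  |  -1 ]
  [ 1  1   0  -1  |  -3 ]
ρ4 → ρ4 − ρ1
  [ 1  1   0   0  |  -4 ]
  [ 0  1   0   0  |  -1 ]
  [ 0  1  -1  -1  |  -1 ]
  [ 0  0   0  -1  |   1 ]
ρ3 → ρ3 − ρ2
  [ 1  1   0   0  |  -4 ]
  [ 0  1   0   0  |  -1 ]
  [ 0  0  -1  -1  |   0 ]
  [ 0  0   0  -1  |   1 ]
ρ3 → -1·ρ3
  [ 1  1  0   0  |  -4 ]
  [ 0  1  0   0  |  -1 ]
  [ 0  0  1   1  |   0 ]
  [ 0  0  0  -1  |   1 ]
ρ4 → -1·ρ4
  [ 1  1  0  0  |  -4 ]
  [ 0  1  0  0  |  -1 ]
  [ 0  0  1  1  |   0 ]
  [ 0  0  0  1  |  -1 ]
ρ3 → ρ3 − ρ4
  [ 1  1  0  0  |  -4 ]
  [ 0  1  0  0  |  -1 ]
  [ 0  0  1  0  |   1 ]
  [ 0  0  0  1  |  -1 ]
ρ1 → ρ1 − ρ2
  [ 1  0  0  0  |  -3 ]
  [ 0  1  0  0  |  -1 ]
  [ 0  0  1  0  |   1 ]
  [ 0  0  0  1  |  -1 ]
Reading off the last column: a = -3, b = -1, c = 1, d = -1.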